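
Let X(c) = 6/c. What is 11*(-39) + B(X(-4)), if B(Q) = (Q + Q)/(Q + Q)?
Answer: -428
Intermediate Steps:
B(Q) = 1 (B(Q) = (2*Q)/((2*Q)) = (2*Q)*(1/(2*Q)) = 1)
11*(-39) + B(X(-4)) = 11*(-39) + 1 = -429 + 1 = -428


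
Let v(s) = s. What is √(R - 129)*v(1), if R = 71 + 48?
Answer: I*√10 ≈ 3.1623*I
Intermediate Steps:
R = 119
√(R - 129)*v(1) = √(119 - 129)*1 = √(-10)*1 = (I*√10)*1 = I*√10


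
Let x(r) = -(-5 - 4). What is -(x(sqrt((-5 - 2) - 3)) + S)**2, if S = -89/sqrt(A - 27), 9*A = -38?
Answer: 48528/281 - 4806*I*sqrt(281)/281 ≈ 172.7 - 286.7*I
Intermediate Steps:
A = -38/9 (A = (1/9)*(-38) = -38/9 ≈ -4.2222)
S = 267*I*sqrt(281)/281 (S = -89/sqrt(-38/9 - 27) = -89*(-3*I*sqrt(281)/281) = -(-267)*I*sqrt(281)/281 = 267*I*sqrt(281)/281 ≈ 15.928*I)
x(r) = 9 (x(r) = -1*(-9) = 9)
-(x(sqrt((-5 - 2) - 3)) + S)**2 = -(9 + 267*I*sqrt(281)/281)**2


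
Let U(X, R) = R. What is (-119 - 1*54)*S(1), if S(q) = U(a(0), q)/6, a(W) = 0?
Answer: -173/6 ≈ -28.833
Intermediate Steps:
S(q) = q/6
(-119 - 1*54)*S(1) = (-119 - 1*54)*((⅙)*1) = (-119 - 54)*(⅙) = -173*⅙ = -173/6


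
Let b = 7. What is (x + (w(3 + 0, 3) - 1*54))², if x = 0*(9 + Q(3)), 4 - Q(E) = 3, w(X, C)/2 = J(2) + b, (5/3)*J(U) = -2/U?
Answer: 42436/25 ≈ 1697.4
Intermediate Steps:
J(U) = -6/(5*U) (J(U) = 3*(-2/U)/5 = -6/(5*U))
w(X, C) = 64/5 (w(X, C) = 2*(-6/5/2 + 7) = 2*(-6/5*½ + 7) = 2*(-⅗ + 7) = 2*(32/5) = 64/5)
Q(E) = 1 (Q(E) = 4 - 1*3 = 4 - 3 = 1)
x = 0 (x = 0*(9 + 1) = 0*10 = 0)
(x + (w(3 + 0, 3) - 1*54))² = (0 + (64/5 - 1*54))² = (0 + (64/5 - 54))² = (0 - 206/5)² = (-206/5)² = 42436/25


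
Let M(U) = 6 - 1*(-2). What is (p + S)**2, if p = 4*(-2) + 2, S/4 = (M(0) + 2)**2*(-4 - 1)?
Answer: 4024036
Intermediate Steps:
M(U) = 8 (M(U) = 6 + 2 = 8)
S = -2000 (S = 4*((8 + 2)**2*(-4 - 1)) = 4*(10**2*(-5)) = 4*(100*(-5)) = 4*(-500) = -2000)
p = -6 (p = -8 + 2 = -6)
(p + S)**2 = (-6 - 2000)**2 = (-2006)**2 = 4024036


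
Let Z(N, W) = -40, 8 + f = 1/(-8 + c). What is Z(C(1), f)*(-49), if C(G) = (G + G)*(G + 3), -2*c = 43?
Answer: 1960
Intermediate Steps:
c = -43/2 (c = -½*43 = -43/2 ≈ -21.500)
C(G) = 2*G*(3 + G) (C(G) = (2*G)*(3 + G) = 2*G*(3 + G))
f = -474/59 (f = -8 + 1/(-8 - 43/2) = -8 + 1/(-59/2) = -8 - 2/59 = -474/59 ≈ -8.0339)
Z(C(1), f)*(-49) = -40*(-49) = 1960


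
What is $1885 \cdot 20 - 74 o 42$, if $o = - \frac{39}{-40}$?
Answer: $\frac{346697}{10} \approx 34670.0$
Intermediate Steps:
$o = \frac{39}{40}$ ($o = \left(-39\right) \left(- \frac{1}{40}\right) = \frac{39}{40} \approx 0.975$)
$1885 \cdot 20 - 74 o 42 = 1885 \cdot 20 - 74 \cdot \frac{39}{40} \cdot 42 = 37700 - \frac{1443}{20} \cdot 42 = 37700 - \frac{30303}{10} = \frac{346697}{10}$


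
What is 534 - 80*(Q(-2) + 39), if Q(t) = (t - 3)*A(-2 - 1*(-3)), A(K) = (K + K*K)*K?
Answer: -1786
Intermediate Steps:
A(K) = K*(K + K²) (A(K) = (K + K²)*K = K*(K + K²))
Q(t) = -6 + 2*t (Q(t) = (t - 3)*((-2 - 1*(-3))²*(1 + (-2 - 1*(-3)))) = (-3 + t)*((-2 + 3)²*(1 + (-2 + 3))) = (-3 + t)*(1²*(1 + 1)) = (-3 + t)*(1*2) = (-3 + t)*2 = -6 + 2*t)
534 - 80*(Q(-2) + 39) = 534 - 80*((-6 + 2*(-2)) + 39) = 534 - 80*((-6 - 4) + 39) = 534 - 80*(-10 + 39) = 534 - 80*29 = 534 - 2320 = -1786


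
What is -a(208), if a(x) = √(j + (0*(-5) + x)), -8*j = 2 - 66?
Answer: -6*√6 ≈ -14.697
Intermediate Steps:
j = 8 (j = -(2 - 66)/8 = -⅛*(-64) = 8)
a(x) = √(8 + x) (a(x) = √(8 + (0*(-5) + x)) = √(8 + (0 + x)) = √(8 + x))
-a(208) = -√(8 + 208) = -√216 = -6*√6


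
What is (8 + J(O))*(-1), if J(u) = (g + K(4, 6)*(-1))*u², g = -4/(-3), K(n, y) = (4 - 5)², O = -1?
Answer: -25/3 ≈ -8.3333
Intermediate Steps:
K(n, y) = 1 (K(n, y) = (-1)² = 1)
g = 4/3 (g = -4*(-⅓) = 4/3 ≈ 1.3333)
J(u) = u²/3 (J(u) = (4/3 + 1*(-1))*u² = (4/3 - 1)*u² = u²/3)
(8 + J(O))*(-1) = (8 + (⅓)*(-1)²)*(-1) = (8 + (⅓)*1)*(-1) = (8 + ⅓)*(-1) = (25/3)*(-1) = -25/3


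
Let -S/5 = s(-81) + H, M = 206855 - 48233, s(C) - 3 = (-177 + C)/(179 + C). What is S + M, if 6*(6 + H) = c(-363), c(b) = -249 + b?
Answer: 7798848/49 ≈ 1.5916e+5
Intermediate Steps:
s(C) = 3 + (-177 + C)/(179 + C)
M = 158622
H = -108 (H = -6 + (-249 - 363)/6 = -6 + (⅙)*(-612) = -6 - 102 = -108)
S = 26370/49 (S = -5*(4*(90 - 81)/(179 - 81) - 108) = -5*(4*9/98 - 108) = -5*(4*(1/98)*9 - 108) = -5*(18/49 - 108) = -5*(-5274/49) = 26370/49 ≈ 538.16)
S + M = 26370/49 + 158622 = 7798848/49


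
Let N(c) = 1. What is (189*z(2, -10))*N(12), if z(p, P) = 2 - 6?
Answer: -756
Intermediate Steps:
z(p, P) = -4
(189*z(2, -10))*N(12) = (189*(-4))*1 = -756*1 = -756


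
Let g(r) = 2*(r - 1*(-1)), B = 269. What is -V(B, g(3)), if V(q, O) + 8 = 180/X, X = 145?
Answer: 196/29 ≈ 6.7586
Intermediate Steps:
g(r) = 2 + 2*r (g(r) = 2*(r + 1) = 2*(1 + r) = 2 + 2*r)
V(q, O) = -196/29 (V(q, O) = -8 + 180/145 = -8 + 180*(1/145) = -8 + 36/29 = -196/29)
-V(B, g(3)) = -1*(-196/29) = 196/29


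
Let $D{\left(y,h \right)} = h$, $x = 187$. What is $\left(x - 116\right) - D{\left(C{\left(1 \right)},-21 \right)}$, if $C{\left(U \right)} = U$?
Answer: $92$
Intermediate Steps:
$\left(x - 116\right) - D{\left(C{\left(1 \right)},-21 \right)} = \left(187 - 116\right) - -21 = 71 + 21 = 92$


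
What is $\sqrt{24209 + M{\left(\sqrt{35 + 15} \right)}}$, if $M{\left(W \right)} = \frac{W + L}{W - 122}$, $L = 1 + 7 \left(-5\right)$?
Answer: $\frac{\sqrt{2953532 - 121050 \sqrt{2}}}{\sqrt{122 - 5 \sqrt{2}}} \approx 155.59$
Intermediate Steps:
$L = -34$ ($L = 1 - 35 = -34$)
$M{\left(W \right)} = \frac{-34 + W}{-122 + W}$ ($M{\left(W \right)} = \frac{W - 34}{W - 122} = \frac{-34 + W}{-122 + W}$)
$\sqrt{24209 + M{\left(\sqrt{35 + 15} \right)}} = \sqrt{24209 + \frac{-34 + \sqrt{35 + 15}}{-122 + \sqrt{35 + 15}}} = \sqrt{24209 + \frac{-34 + \sqrt{50}}{-122 + \sqrt{50}}} = \sqrt{24209 + \frac{-34 + 5 \sqrt{2}}{-122 + 5 \sqrt{2}}}$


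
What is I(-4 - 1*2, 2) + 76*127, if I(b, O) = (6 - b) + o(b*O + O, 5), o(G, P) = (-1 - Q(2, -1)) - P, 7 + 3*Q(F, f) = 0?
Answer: 28981/3 ≈ 9660.3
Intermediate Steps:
Q(F, f) = -7/3 (Q(F, f) = -7/3 + (⅓)*0 = -7/3 + 0 = -7/3)
o(G, P) = 4/3 - P (o(G, P) = (-1 - 1*(-7/3)) - P = (-1 + 7/3) - P = 4/3 - P)
I(b, O) = 7/3 - b (I(b, O) = (6 - b) + (4/3 - 1*5) = (6 - b) + (4/3 - 5) = (6 - b) - 11/3 = 7/3 - b)
I(-4 - 1*2, 2) + 76*127 = (7/3 - (-4 - 1*2)) + 76*127 = (7/3 - (-4 - 2)) + 9652 = (7/3 - 1*(-6)) + 9652 = (7/3 + 6) + 9652 = 25/3 + 9652 = 28981/3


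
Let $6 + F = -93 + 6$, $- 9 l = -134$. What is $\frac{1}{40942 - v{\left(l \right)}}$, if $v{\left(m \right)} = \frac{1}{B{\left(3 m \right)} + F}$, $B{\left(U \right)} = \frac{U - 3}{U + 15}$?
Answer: $\frac{16522}{676443903} \approx 2.4425 \cdot 10^{-5}$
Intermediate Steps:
$l = \frac{134}{9}$ ($l = \left(- \frac{1}{9}\right) \left(-134\right) = \frac{134}{9} \approx 14.889$)
$B{\left(U \right)} = \frac{-3 + U}{15 + U}$
$F = -93$ ($F = -6 + \left(-93 + 6\right) = -6 - 87 = -93$)
$v{\left(m \right)} = \frac{1}{-93 + \frac{-3 + 3 m}{15 + 3 m}}$ ($v{\left(m \right)} = \frac{1}{\frac{-3 + 3 m}{15 + 3 m} - 93} = \frac{1}{-93 + \frac{-3 + 3 m}{15 + 3 m}}$)
$\frac{1}{40942 - v{\left(l \right)}} = \frac{1}{40942 - \frac{5 + \frac{134}{9}}{2 \left(-233 - \frac{6164}{9}\right)}} = \frac{1}{40942 - \frac{1}{2} \frac{1}{-233 - \frac{6164}{9}} \cdot \frac{179}{9}} = \frac{1}{40942 - \frac{1}{2} \frac{1}{- \frac{8261}{9}} \cdot \frac{179}{9}} = \frac{1}{40942 - \frac{1}{2} \left(- \frac{9}{8261}\right) \frac{179}{9}} = \frac{1}{40942 - - \frac{179}{16522}} = \frac{1}{40942 + \frac{179}{16522}} = \frac{1}{\frac{676443903}{16522}} = \frac{16522}{676443903}$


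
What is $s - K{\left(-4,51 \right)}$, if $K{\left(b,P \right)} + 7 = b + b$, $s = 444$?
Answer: $459$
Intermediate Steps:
$K{\left(b,P \right)} = -7 + 2 b$ ($K{\left(b,P \right)} = -7 + \left(b + b\right) = -7 + 2 b$)
$s - K{\left(-4,51 \right)} = 444 - \left(-7 + 2 \left(-4\right)\right) = 444 - \left(-7 - 8\right) = 444 - -15 = 444 + 15 = 459$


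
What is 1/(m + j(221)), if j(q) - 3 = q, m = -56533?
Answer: -1/56309 ≈ -1.7759e-5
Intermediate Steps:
j(q) = 3 + q
1/(m + j(221)) = 1/(-56533 + (3 + 221)) = 1/(-56533 + 224) = 1/(-56309) = -1/56309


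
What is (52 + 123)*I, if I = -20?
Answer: -3500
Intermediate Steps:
(52 + 123)*I = (52 + 123)*(-20) = 175*(-20) = -3500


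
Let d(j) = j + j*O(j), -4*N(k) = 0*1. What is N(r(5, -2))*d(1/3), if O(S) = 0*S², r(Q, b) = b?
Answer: 0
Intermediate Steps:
N(k) = 0 (N(k) = -0 = -¼*0 = 0)
O(S) = 0
d(j) = j (d(j) = j + j*0 = j + 0 = j)
N(r(5, -2))*d(1/3) = 0/3 = 0*(⅓) = 0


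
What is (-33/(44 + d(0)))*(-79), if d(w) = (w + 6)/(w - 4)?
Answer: 5214/85 ≈ 61.341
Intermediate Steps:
d(w) = (6 + w)/(-4 + w)
(-33/(44 + d(0)))*(-79) = (-33/(44 + (6 + 0)/(-4 + 0)))*(-79) = (-33/(44 + 6/(-4)))*(-79) = (-33/(44 - ¼*6))*(-79) = (-33/(44 - 3/2))*(-79) = (-33/(85/2))*(-79) = ((2/85)*(-33))*(-79) = -66/85*(-79) = 5214/85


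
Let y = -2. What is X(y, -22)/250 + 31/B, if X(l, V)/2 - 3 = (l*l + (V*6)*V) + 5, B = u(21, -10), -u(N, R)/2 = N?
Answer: 118597/5250 ≈ 22.590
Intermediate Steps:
u(N, R) = -2*N
B = -42 (B = -2*21 = -42)
X(l, V) = 16 + 2*l² + 12*V² (X(l, V) = 6 + 2*((l*l + (V*6)*V) + 5) = 6 + 2*((l² + (6*V)*V) + 5) = 6 + 2*((l² + 6*V²) + 5) = 6 + 2*(5 + l² + 6*V²) = 6 + (10 + 2*l² + 12*V²) = 16 + 2*l² + 12*V²)
X(y, -22)/250 + 31/B = (16 + 2*(-2)² + 12*(-22)²)/250 + 31/(-42) = (16 + 2*4 + 12*484)*(1/250) + 31*(-1/42) = (16 + 8 + 5808)*(1/250) - 31/42 = 5832*(1/250) - 31/42 = 2916/125 - 31/42 = 118597/5250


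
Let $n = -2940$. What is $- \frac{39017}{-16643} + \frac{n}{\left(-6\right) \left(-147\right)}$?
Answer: $- \frac{4489}{4539} \approx -0.98898$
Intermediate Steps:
$- \frac{39017}{-16643} + \frac{n}{\left(-6\right) \left(-147\right)} = - \frac{39017}{-16643} - \frac{2940}{\left(-6\right) \left(-147\right)} = \left(-39017\right) \left(- \frac{1}{16643}\right) - \frac{2940}{882} = \frac{3547}{1513} - \frac{10}{3} = - \frac{4489}{4539}$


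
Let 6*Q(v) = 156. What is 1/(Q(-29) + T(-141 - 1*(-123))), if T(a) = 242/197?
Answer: 197/5364 ≈ 0.036726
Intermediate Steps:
T(a) = 242/197 (T(a) = 242*(1/197) = 242/197)
Q(v) = 26 (Q(v) = (⅙)*156 = 26)
1/(Q(-29) + T(-141 - 1*(-123))) = 1/(26 + 242/197) = 1/(5364/197) = 197/5364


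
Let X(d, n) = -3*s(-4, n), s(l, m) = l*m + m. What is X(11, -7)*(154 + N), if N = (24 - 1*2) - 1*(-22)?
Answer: -12474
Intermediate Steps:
s(l, m) = m + l*m
N = 44 (N = (24 - 2) + 22 = 22 + 22 = 44)
X(d, n) = 9*n (X(d, n) = -3*n*(1 - 4) = -3*n*(-3) = -(-9)*n = 9*n)
X(11, -7)*(154 + N) = (9*(-7))*(154 + 44) = -63*198 = -12474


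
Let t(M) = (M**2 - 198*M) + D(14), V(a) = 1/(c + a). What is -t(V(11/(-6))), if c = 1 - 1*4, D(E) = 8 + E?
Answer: -52990/841 ≈ -63.008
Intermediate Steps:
c = -3 (c = 1 - 4 = -3)
V(a) = 1/(-3 + a)
t(M) = 22 + M**2 - 198*M (t(M) = (M**2 - 198*M) + (8 + 14) = (M**2 - 198*M) + 22 = 22 + M**2 - 198*M)
-t(V(11/(-6))) = -(22 + (1/(-3 + 11/(-6)))**2 - 198/(-3 + 11/(-6))) = -(22 + (1/(-3 + 11*(-1/6)))**2 - 198/(-3 + 11*(-1/6))) = -(22 + (1/(-3 - 11/6))**2 - 198/(-3 - 11/6)) = -(22 + (1/(-29/6))**2 - 198/(-29/6)) = -(22 + (-6/29)**2 - 198*(-6/29)) = -(22 + 36/841 + 1188/29) = -1*52990/841 = -52990/841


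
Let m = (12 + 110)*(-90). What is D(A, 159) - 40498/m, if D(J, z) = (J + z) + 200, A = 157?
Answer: 2853089/5490 ≈ 519.69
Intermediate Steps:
D(J, z) = 200 + J + z
m = -10980 (m = 122*(-90) = -10980)
D(A, 159) - 40498/m = (200 + 157 + 159) - 40498/(-10980) = 516 - 40498*(-1)/10980 = 516 - 1*(-20249/5490) = 516 + 20249/5490 = 2853089/5490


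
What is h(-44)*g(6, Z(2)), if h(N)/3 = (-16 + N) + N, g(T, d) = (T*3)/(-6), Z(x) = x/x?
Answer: 936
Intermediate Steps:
Z(x) = 1
g(T, d) = -T/2 (g(T, d) = (3*T)*(-⅙) = -T/2)
h(N) = -48 + 6*N (h(N) = 3*((-16 + N) + N) = 3*(-16 + 2*N) = -48 + 6*N)
h(-44)*g(6, Z(2)) = (-48 + 6*(-44))*(-½*6) = (-48 - 264)*(-3) = -312*(-3) = 936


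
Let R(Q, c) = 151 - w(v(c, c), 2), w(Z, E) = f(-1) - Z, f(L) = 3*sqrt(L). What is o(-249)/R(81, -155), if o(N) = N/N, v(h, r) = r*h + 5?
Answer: 24181/584720770 + 3*I/584720770 ≈ 4.1355e-5 + 5.1307e-9*I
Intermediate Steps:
v(h, r) = 5 + h*r (v(h, r) = h*r + 5 = 5 + h*r)
w(Z, E) = -Z + 3*I (w(Z, E) = 3*sqrt(-1) - Z = 3*I - Z = -Z + 3*I)
o(N) = 1
R(Q, c) = 156 + c**2 - 3*I (R(Q, c) = 151 - (-(5 + c*c) + 3*I) = 151 - (-(5 + c**2) + 3*I) = 151 - ((-5 - c**2) + 3*I) = 151 - (-5 - c**2 + 3*I) = 151 + (5 + c**2 - 3*I) = 156 + c**2 - 3*I)
o(-249)/R(81, -155) = 1/(156 + (-155)**2 - 3*I) = 1/(156 + 24025 - 3*I) = 1/(24181 - 3*I) = 1*((24181 + 3*I)/584720770) = (24181 + 3*I)/584720770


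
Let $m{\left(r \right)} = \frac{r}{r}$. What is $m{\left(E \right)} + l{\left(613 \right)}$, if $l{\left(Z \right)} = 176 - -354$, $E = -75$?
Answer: $531$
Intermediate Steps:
$m{\left(r \right)} = 1$
$l{\left(Z \right)} = 530$ ($l{\left(Z \right)} = 176 + 354 = 530$)
$m{\left(E \right)} + l{\left(613 \right)} = 1 + 530 = 531$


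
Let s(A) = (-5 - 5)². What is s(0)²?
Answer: 10000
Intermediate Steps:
s(A) = 100 (s(A) = (-10)² = 100)
s(0)² = 100² = 10000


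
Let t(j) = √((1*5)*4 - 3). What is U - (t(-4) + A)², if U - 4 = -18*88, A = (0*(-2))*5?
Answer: -1597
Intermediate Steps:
A = 0 (A = 0*5 = 0)
U = -1580 (U = 4 - 18*88 = 4 - 1584 = -1580)
t(j) = √17 (t(j) = √(5*4 - 3) = √(20 - 3) = √17)
U - (t(-4) + A)² = -1580 - (√17 + 0)² = -1580 - (√17)² = -1580 - 1*17 = -1580 - 17 = -1597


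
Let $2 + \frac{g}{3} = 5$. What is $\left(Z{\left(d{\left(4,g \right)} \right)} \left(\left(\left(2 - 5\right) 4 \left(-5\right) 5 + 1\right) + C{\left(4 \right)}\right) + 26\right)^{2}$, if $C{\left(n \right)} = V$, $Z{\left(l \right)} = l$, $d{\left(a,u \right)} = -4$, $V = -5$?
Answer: $1340964$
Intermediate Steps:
$g = 9$ ($g = -6 + 3 \cdot 5 = -6 + 15 = 9$)
$C{\left(n \right)} = -5$
$\left(Z{\left(d{\left(4,g \right)} \right)} \left(\left(\left(2 - 5\right) 4 \left(-5\right) 5 + 1\right) + C{\left(4 \right)}\right) + 26\right)^{2} = \left(- 4 \left(\left(\left(2 - 5\right) 4 \left(-5\right) 5 + 1\right) - 5\right) + 26\right)^{2} = \left(- 4 \left(\left(\left(-3\right) 4 \left(-5\right) 5 + 1\right) - 5\right) + 26\right)^{2} = \left(- 4 \left(\left(\left(-12\right) \left(-5\right) 5 + 1\right) - 5\right) + 26\right)^{2} = \left(- 4 \left(\left(60 \cdot 5 + 1\right) - 5\right) + 26\right)^{2} = \left(- 4 \left(\left(300 + 1\right) - 5\right) + 26\right)^{2} = \left(- 4 \left(301 - 5\right) + 26\right)^{2} = \left(\left(-4\right) 296 + 26\right)^{2} = \left(-1184 + 26\right)^{2} = \left(-1158\right)^{2} = 1340964$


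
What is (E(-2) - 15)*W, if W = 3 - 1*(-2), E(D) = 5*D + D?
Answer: -135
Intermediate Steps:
E(D) = 6*D
W = 5 (W = 3 + 2 = 5)
(E(-2) - 15)*W = (6*(-2) - 15)*5 = (-12 - 15)*5 = -27*5 = -135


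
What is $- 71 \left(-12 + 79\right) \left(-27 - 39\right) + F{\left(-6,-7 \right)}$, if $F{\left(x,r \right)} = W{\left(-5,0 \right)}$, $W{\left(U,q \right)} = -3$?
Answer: $313959$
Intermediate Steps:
$F{\left(x,r \right)} = -3$
$- 71 \left(-12 + 79\right) \left(-27 - 39\right) + F{\left(-6,-7 \right)} = - 71 \left(-12 + 79\right) \left(-27 - 39\right) - 3 = - 71 \cdot 67 \left(-66\right) - 3 = \left(-71\right) \left(-4422\right) - 3 = 313962 - 3 = 313959$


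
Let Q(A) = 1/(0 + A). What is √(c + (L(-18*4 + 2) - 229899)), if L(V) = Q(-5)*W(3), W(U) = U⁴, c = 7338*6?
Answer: 2*I*√1161795/5 ≈ 431.15*I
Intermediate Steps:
c = 44028
Q(A) = 1/A
L(V) = -81/5 (L(V) = 3⁴/(-5) = -⅕*81 = -81/5)
√(c + (L(-18*4 + 2) - 229899)) = √(44028 + (-81/5 - 229899)) = √(44028 - 1149576/5) = √(-929436/5) = 2*I*√1161795/5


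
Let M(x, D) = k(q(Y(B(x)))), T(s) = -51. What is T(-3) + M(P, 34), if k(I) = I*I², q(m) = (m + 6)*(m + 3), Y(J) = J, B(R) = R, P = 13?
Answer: 28094413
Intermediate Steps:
q(m) = (3 + m)*(6 + m) (q(m) = (6 + m)*(3 + m) = (3 + m)*(6 + m))
k(I) = I³
M(x, D) = (18 + x² + 9*x)³
T(-3) + M(P, 34) = -51 + (18 + 13² + 9*13)³ = -51 + (18 + 169 + 117)³ = -51 + 304³ = -51 + 28094464 = 28094413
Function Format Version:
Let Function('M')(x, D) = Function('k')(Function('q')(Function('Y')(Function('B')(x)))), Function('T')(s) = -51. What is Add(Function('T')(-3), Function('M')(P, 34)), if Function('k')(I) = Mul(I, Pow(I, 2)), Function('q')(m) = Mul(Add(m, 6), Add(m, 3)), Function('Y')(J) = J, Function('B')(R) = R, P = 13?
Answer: 28094413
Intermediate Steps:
Function('q')(m) = Mul(Add(3, m), Add(6, m)) (Function('q')(m) = Mul(Add(6, m), Add(3, m)) = Mul(Add(3, m), Add(6, m)))
Function('k')(I) = Pow(I, 3)
Function('M')(x, D) = Pow(Add(18, Pow(x, 2), Mul(9, x)), 3)
Add(Function('T')(-3), Function('M')(P, 34)) = Add(-51, Pow(Add(18, Pow(13, 2), Mul(9, 13)), 3)) = Add(-51, Pow(Add(18, 169, 117), 3)) = Add(-51, Pow(304, 3)) = Add(-51, 28094464) = 28094413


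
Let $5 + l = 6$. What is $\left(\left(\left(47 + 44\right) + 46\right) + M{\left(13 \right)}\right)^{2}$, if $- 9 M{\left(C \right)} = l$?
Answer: $\frac{1517824}{81} \approx 18739.0$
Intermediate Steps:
$l = 1$ ($l = -5 + 6 = 1$)
$M{\left(C \right)} = - \frac{1}{9}$ ($M{\left(C \right)} = \left(- \frac{1}{9}\right) 1 = - \frac{1}{9}$)
$\left(\left(\left(47 + 44\right) + 46\right) + M{\left(13 \right)}\right)^{2} = \left(\left(\left(47 + 44\right) + 46\right) - \frac{1}{9}\right)^{2} = \left(\left(91 + 46\right) - \frac{1}{9}\right)^{2} = \left(137 - \frac{1}{9}\right)^{2} = \left(\frac{1232}{9}\right)^{2} = \frac{1517824}{81}$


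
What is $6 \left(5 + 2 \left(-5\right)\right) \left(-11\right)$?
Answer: $330$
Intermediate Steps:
$6 \left(5 + 2 \left(-5\right)\right) \left(-11\right) = 6 \left(5 - 10\right) \left(-11\right) = 6 \left(-5\right) \left(-11\right) = \left(-30\right) \left(-11\right) = 330$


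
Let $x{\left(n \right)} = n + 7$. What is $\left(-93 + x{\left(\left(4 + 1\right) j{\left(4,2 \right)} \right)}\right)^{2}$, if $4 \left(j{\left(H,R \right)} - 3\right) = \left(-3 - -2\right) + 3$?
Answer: $\frac{18769}{4} \approx 4692.3$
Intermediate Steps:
$j{\left(H,R \right)} = \frac{7}{2}$ ($j{\left(H,R \right)} = 3 + \frac{\left(-3 - -2\right) + 3}{4} = 3 + \frac{\left(-3 + 2\right) + 3}{4} = 3 + \frac{-1 + 3}{4} = 3 + \frac{1}{4} \cdot 2 = 3 + \frac{1}{2} = \frac{7}{2}$)
$x{\left(n \right)} = 7 + n$
$\left(-93 + x{\left(\left(4 + 1\right) j{\left(4,2 \right)} \right)}\right)^{2} = \left(-93 + \left(7 + \left(4 + 1\right) \frac{7}{2}\right)\right)^{2} = \left(-93 + \left(7 + 5 \cdot \frac{7}{2}\right)\right)^{2} = \left(-93 + \left(7 + \frac{35}{2}\right)\right)^{2} = \left(-93 + \frac{49}{2}\right)^{2} = \left(- \frac{137}{2}\right)^{2} = \frac{18769}{4}$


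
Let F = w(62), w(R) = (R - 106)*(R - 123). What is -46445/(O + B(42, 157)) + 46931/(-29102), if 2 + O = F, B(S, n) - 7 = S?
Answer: -1479810951/79477562 ≈ -18.619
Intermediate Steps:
B(S, n) = 7 + S
w(R) = (-123 + R)*(-106 + R) (w(R) = (-106 + R)*(-123 + R) = (-123 + R)*(-106 + R))
F = 2684 (F = 13038 + 62² - 229*62 = 13038 + 3844 - 14198 = 2684)
O = 2682 (O = -2 + 2684 = 2682)
-46445/(O + B(42, 157)) + 46931/(-29102) = -46445/(2682 + (7 + 42)) + 46931/(-29102) = -46445/(2682 + 49) + 46931*(-1/29102) = -46445/2731 - 46931/29102 = -1479810951/79477562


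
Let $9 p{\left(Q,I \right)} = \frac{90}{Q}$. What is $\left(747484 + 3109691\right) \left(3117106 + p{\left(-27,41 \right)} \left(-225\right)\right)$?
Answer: $12023544766800$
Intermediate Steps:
$p{\left(Q,I \right)} = \frac{10}{Q}$ ($p{\left(Q,I \right)} = \frac{90 \frac{1}{Q}}{9} = \frac{10}{Q}$)
$\left(747484 + 3109691\right) \left(3117106 + p{\left(-27,41 \right)} \left(-225\right)\right) = \left(747484 + 3109691\right) \left(3117106 + \frac{10}{-27} \left(-225\right)\right) = 3857175 \left(3117106 + 10 \left(- \frac{1}{27}\right) \left(-225\right)\right) = 3857175 \left(3117106 - - \frac{250}{3}\right) = 3857175 \left(3117106 + \frac{250}{3}\right) = 3857175 \cdot \frac{9351568}{3} = 12023544766800$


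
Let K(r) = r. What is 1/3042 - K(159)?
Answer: -483677/3042 ≈ -159.00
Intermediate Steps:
1/3042 - K(159) = 1/3042 - 1*159 = 1/3042 - 159 = -483677/3042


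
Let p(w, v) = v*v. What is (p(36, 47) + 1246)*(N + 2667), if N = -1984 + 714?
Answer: 4826635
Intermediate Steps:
p(w, v) = v²
N = -1270
(p(36, 47) + 1246)*(N + 2667) = (47² + 1246)*(-1270 + 2667) = (2209 + 1246)*1397 = 3455*1397 = 4826635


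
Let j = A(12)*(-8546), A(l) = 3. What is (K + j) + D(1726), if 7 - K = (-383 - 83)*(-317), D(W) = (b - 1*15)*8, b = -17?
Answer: -173609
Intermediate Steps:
D(W) = -256 (D(W) = (-17 - 1*15)*8 = (-17 - 15)*8 = -32*8 = -256)
K = -147715 (K = 7 - (-383 - 83)*(-317) = 7 - (-466)*(-317) = 7 - 1*147722 = 7 - 147722 = -147715)
j = -25638 (j = 3*(-8546) = -25638)
(K + j) + D(1726) = (-147715 - 25638) - 256 = -173353 - 256 = -173609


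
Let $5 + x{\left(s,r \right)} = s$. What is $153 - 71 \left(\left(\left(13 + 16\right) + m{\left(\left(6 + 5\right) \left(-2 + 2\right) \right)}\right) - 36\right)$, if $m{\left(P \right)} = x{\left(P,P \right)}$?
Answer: $1005$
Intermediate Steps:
$x{\left(s,r \right)} = -5 + s$
$m{\left(P \right)} = -5 + P$
$153 - 71 \left(\left(\left(13 + 16\right) + m{\left(\left(6 + 5\right) \left(-2 + 2\right) \right)}\right) - 36\right) = 153 - 71 \left(\left(\left(13 + 16\right) - \left(5 - \left(6 + 5\right) \left(-2 + 2\right)\right)\right) - 36\right) = 153 - 71 \left(\left(29 + \left(-5 + 11 \cdot 0\right)\right) - 36\right) = 153 - 71 \left(\left(29 + \left(-5 + 0\right)\right) - 36\right) = 153 - 71 \left(\left(29 - 5\right) - 36\right) = 153 - 71 \left(24 - 36\right) = 153 - -852 = 153 + 852 = 1005$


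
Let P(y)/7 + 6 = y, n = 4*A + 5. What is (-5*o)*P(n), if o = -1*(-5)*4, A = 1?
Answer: -2100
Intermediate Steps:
n = 9 (n = 4*1 + 5 = 4 + 5 = 9)
P(y) = -42 + 7*y
o = 20 (o = 5*4 = 20)
(-5*o)*P(n) = (-5*20)*(-42 + 7*9) = -100*(-42 + 63) = -100*21 = -2100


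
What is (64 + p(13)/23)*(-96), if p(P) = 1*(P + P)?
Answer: -143808/23 ≈ -6252.5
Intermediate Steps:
p(P) = 2*P (p(P) = 1*(2*P) = 2*P)
(64 + p(13)/23)*(-96) = (64 + (2*13)/23)*(-96) = (64 + 26*(1/23))*(-96) = (64 + 26/23)*(-96) = (1498/23)*(-96) = -143808/23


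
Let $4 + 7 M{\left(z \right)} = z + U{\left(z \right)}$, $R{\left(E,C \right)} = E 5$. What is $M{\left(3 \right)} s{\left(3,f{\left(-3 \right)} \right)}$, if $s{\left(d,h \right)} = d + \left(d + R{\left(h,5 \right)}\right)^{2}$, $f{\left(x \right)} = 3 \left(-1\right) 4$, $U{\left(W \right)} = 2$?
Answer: $\frac{3252}{7} \approx 464.57$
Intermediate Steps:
$f{\left(x \right)} = -12$ ($f{\left(x \right)} = \left(-3\right) 4 = -12$)
$R{\left(E,C \right)} = 5 E$
$M{\left(z \right)} = - \frac{2}{7} + \frac{z}{7}$ ($M{\left(z \right)} = - \frac{4}{7} + \frac{z + 2}{7} = - \frac{4}{7} + \frac{2 + z}{7} = - \frac{4}{7} + \left(\frac{2}{7} + \frac{z}{7}\right) = - \frac{2}{7} + \frac{z}{7}$)
$s{\left(d,h \right)} = d + \left(d + 5 h\right)^{2}$
$M{\left(3 \right)} s{\left(3,f{\left(-3 \right)} \right)} = \left(- \frac{2}{7} + \frac{1}{7} \cdot 3\right) \left(3 + \left(3 + 5 \left(-12\right)\right)^{2}\right) = \left(- \frac{2}{7} + \frac{3}{7}\right) \left(3 + \left(3 - 60\right)^{2}\right) = \frac{3 + \left(-57\right)^{2}}{7} = \frac{3 + 3249}{7} = \frac{1}{7} \cdot 3252 = \frac{3252}{7}$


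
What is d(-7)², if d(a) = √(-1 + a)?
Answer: -8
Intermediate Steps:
d(-7)² = (√(-1 - 7))² = (√(-8))² = (2*I*√2)² = -8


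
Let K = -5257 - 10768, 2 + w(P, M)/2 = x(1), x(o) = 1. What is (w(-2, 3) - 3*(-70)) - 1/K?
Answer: 3333201/16025 ≈ 208.00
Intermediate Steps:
w(P, M) = -2 (w(P, M) = -4 + 2*1 = -4 + 2 = -2)
K = -16025
(w(-2, 3) - 3*(-70)) - 1/K = (-2 - 3*(-70)) - 1/(-16025) = (-2 + 210) - 1*(-1/16025) = 208 + 1/16025 = 3333201/16025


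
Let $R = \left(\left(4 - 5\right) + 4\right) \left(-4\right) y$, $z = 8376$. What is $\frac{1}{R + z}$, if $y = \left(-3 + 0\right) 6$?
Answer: $\frac{1}{8592} \approx 0.00011639$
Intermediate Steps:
$y = -18$ ($y = \left(-3\right) 6 = -18$)
$R = 216$ ($R = \left(\left(4 - 5\right) + 4\right) \left(-4\right) \left(-18\right) = \left(-1 + 4\right) \left(-4\right) \left(-18\right) = 3 \left(-4\right) \left(-18\right) = \left(-12\right) \left(-18\right) = 216$)
$\frac{1}{R + z} = \frac{1}{216 + 8376} = \frac{1}{8592}$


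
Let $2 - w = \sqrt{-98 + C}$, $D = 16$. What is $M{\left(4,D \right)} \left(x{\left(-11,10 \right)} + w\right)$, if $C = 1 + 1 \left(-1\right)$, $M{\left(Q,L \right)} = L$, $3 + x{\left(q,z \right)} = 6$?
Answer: $80 - 112 i \sqrt{2} \approx 80.0 - 158.39 i$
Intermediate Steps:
$x{\left(q,z \right)} = 3$ ($x{\left(q,z \right)} = -3 + 6 = 3$)
$C = 0$ ($C = 1 - 1 = 0$)
$w = 2 - 7 i \sqrt{2}$ ($w = 2 - \sqrt{-98 + 0} = 2 - \sqrt{-98} = 2 - 7 i \sqrt{2} \approx 2.0 - 9.8995 i$)
$M{\left(4,D \right)} \left(x{\left(-11,10 \right)} + w\right) = 16 \left(3 + \left(2 - 7 i \sqrt{2}\right)\right) = 16 \left(5 - 7 i \sqrt{2}\right) = 80 - 112 i \sqrt{2}$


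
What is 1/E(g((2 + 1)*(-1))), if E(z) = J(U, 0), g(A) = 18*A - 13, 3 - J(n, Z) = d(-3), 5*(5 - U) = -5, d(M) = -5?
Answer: ⅛ ≈ 0.12500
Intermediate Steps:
U = 6 (U = 5 - ⅕*(-5) = 5 + 1 = 6)
J(n, Z) = 8 (J(n, Z) = 3 - 1*(-5) = 3 + 5 = 8)
g(A) = -13 + 18*A
E(z) = 8
1/E(g((2 + 1)*(-1))) = 1/8 = ⅛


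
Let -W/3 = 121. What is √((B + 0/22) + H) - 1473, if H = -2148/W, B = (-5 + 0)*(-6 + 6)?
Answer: -1473 + 2*√179/11 ≈ -1470.6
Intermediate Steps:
W = -363 (W = -3*121 = -363)
B = 0 (B = -5*0 = 0)
H = 716/121 (H = -2148/(-363) = -2148*(-1/363) = 716/121 ≈ 5.9174)
√((B + 0/22) + H) - 1473 = √((0 + 0/22) + 716/121) - 1473 = √((0 + (1/22)*0) + 716/121) - 1473 = √((0 + 0) + 716/121) - 1473 = √(0 + 716/121) - 1473 = √(716/121) - 1473 = 2*√179/11 - 1473 = -1473 + 2*√179/11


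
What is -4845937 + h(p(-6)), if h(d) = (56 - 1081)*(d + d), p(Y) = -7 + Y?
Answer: -4819287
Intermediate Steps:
h(d) = -2050*d
-4845937 + h(p(-6)) = -4845937 - 2050*(-7 - 6) = -4845937 - 2050*(-13) = -4845937 + 26650 = -4819287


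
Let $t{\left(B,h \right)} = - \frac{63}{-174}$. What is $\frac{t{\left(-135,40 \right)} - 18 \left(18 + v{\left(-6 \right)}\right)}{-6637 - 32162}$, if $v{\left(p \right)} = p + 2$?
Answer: $\frac{4865}{750114} \approx 0.0064857$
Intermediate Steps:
$t{\left(B,h \right)} = \frac{21}{58}$ ($t{\left(B,h \right)} = \left(-63\right) \left(- \frac{1}{174}\right) = \frac{21}{58}$)
$v{\left(p \right)} = 2 + p$
$\frac{t{\left(-135,40 \right)} - 18 \left(18 + v{\left(-6 \right)}\right)}{-6637 - 32162} = \frac{\frac{21}{58} - 18 \left(18 + \left(2 - 6\right)\right)}{-6637 - 32162} = \frac{\frac{21}{58} - 18 \left(18 - 4\right)}{-38799} = \left(\frac{21}{58} - 252\right) \left(- \frac{1}{38799}\right) = \left(- \frac{14595}{58}\right) \left(- \frac{1}{38799}\right) = \frac{4865}{750114}$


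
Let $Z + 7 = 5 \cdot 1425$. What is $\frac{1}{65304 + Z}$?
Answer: $\frac{1}{72422} \approx 1.3808 \cdot 10^{-5}$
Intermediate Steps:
$Z = 7118$ ($Z = -7 + 5 \cdot 1425 = -7 + 7125 = 7118$)
$\frac{1}{65304 + Z} = \frac{1}{65304 + 7118} = \frac{1}{72422}$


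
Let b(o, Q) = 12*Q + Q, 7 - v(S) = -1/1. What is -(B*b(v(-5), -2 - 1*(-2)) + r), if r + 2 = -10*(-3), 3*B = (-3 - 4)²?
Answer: -28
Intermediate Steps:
v(S) = 8 (v(S) = 7 - (-1)/1 = 7 - (-1) = 7 - 1*(-1) = 7 + 1 = 8)
B = 49/3 (B = (-3 - 4)²/3 = (⅓)*(-7)² = (⅓)*49 = 49/3 ≈ 16.333)
r = 28 (r = -2 - 10*(-3) = -2 + 30 = 28)
b(o, Q) = 13*Q
-(B*b(v(-5), -2 - 1*(-2)) + r) = -(49*(13*(-2 - 1*(-2)))/3 + 28) = -(49*(13*(-2 + 2))/3 + 28) = -(49*(13*0)/3 + 28) = -((49/3)*0 + 28) = -(0 + 28) = -1*28 = -28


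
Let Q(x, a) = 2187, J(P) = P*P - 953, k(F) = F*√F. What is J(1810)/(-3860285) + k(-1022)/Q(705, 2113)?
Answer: -3275147/3860285 - 1022*I*√1022/2187 ≈ -0.84842 - 14.939*I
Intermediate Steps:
k(F) = F^(3/2)
J(P) = -953 + P² (J(P) = P² - 953 = -953 + P²)
J(1810)/(-3860285) + k(-1022)/Q(705, 2113) = (-953 + 1810²)/(-3860285) + (-1022)^(3/2)/2187 = (-953 + 3276100)*(-1/3860285) - 1022*I*√1022*(1/2187) = 3275147*(-1/3860285) - 1022*I*√1022/2187 = -3275147/3860285 - 1022*I*√1022/2187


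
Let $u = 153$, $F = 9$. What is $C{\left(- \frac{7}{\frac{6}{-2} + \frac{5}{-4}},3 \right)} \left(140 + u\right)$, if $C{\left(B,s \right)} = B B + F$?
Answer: $\frac{991805}{289} \approx 3431.9$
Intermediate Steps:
$C{\left(B,s \right)} = 9 + B^{2}$ ($C{\left(B,s \right)} = B B + 9 = B^{2} + 9 = 9 + B^{2}$)
$C{\left(- \frac{7}{\frac{6}{-2} + \frac{5}{-4}},3 \right)} \left(140 + u\right) = \left(9 + \left(- \frac{7}{\frac{6}{-2} + \frac{5}{-4}}\right)^{2}\right) \left(140 + 153\right) = \left(9 + \left(- \frac{7}{6 \left(- \frac{1}{2}\right) + 5 \left(- \frac{1}{4}\right)}\right)^{2}\right) 293 = \left(9 + \left(- \frac{7}{-3 - \frac{5}{4}}\right)^{2}\right) 293 = \left(9 + \left(- \frac{7}{- \frac{17}{4}}\right)^{2}\right) 293 = \left(9 + \left(\left(-7\right) \left(- \frac{4}{17}\right)\right)^{2}\right) 293 = \left(9 + \left(\frac{28}{17}\right)^{2}\right) 293 = \left(9 + \frac{784}{289}\right) 293 = \frac{3385}{289} \cdot 293 = \frac{991805}{289}$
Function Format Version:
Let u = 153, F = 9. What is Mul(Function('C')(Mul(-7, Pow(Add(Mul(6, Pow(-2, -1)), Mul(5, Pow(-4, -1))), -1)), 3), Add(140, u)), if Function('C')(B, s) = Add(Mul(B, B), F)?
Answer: Rational(991805, 289) ≈ 3431.9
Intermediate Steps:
Function('C')(B, s) = Add(9, Pow(B, 2)) (Function('C')(B, s) = Add(Mul(B, B), 9) = Add(Pow(B, 2), 9) = Add(9, Pow(B, 2)))
Mul(Function('C')(Mul(-7, Pow(Add(Mul(6, Pow(-2, -1)), Mul(5, Pow(-4, -1))), -1)), 3), Add(140, u)) = Mul(Add(9, Pow(Mul(-7, Pow(Add(Mul(6, Pow(-2, -1)), Mul(5, Pow(-4, -1))), -1)), 2)), Add(140, 153)) = Mul(Add(9, Pow(Mul(-7, Pow(Add(Mul(6, Rational(-1, 2)), Mul(5, Rational(-1, 4))), -1)), 2)), 293) = Mul(Add(9, Pow(Mul(-7, Pow(Add(-3, Rational(-5, 4)), -1)), 2)), 293) = Mul(Add(9, Pow(Mul(-7, Pow(Rational(-17, 4), -1)), 2)), 293) = Mul(Add(9, Pow(Mul(-7, Rational(-4, 17)), 2)), 293) = Mul(Add(9, Pow(Rational(28, 17), 2)), 293) = Mul(Add(9, Rational(784, 289)), 293) = Mul(Rational(3385, 289), 293) = Rational(991805, 289)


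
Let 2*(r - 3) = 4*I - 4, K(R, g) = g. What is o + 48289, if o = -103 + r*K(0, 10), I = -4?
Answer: 48116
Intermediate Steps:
r = -7 (r = 3 + (4*(-4) - 4)/2 = 3 + (-16 - 4)/2 = 3 + (½)*(-20) = 3 - 10 = -7)
o = -173 (o = -103 - 7*10 = -103 - 70 = -173)
o + 48289 = -173 + 48289 = 48116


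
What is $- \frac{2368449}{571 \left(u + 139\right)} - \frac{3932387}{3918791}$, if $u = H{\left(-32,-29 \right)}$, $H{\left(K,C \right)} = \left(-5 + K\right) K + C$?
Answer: $- \frac{12186995137397}{2895492781334} \approx -4.209$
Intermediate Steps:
$H{\left(K,C \right)} = C + K \left(-5 + K\right)$ ($H{\left(K,C \right)} = K \left(-5 + K\right) + C = C + K \left(-5 + K\right)$)
$u = 1155$ ($u = -29 + \left(-32\right)^{2} - -160 = -29 + 1024 + 160 = 1155$)
$- \frac{2368449}{571 \left(u + 139\right)} - \frac{3932387}{3918791} = - \frac{2368449}{571 \left(1155 + 139\right)} - \frac{3932387}{3918791} = - \frac{2368449}{571 \cdot 1294} - \frac{3932387}{3918791} = - \frac{2368449}{738874} - \frac{3932387}{3918791} = - \frac{12186995137397}{2895492781334}$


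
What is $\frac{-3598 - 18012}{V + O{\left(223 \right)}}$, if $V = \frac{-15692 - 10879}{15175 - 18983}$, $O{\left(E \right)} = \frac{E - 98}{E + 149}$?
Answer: $- \frac{450179520}{152359} \approx -2954.7$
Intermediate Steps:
$O{\left(E \right)} = \frac{-98 + E}{149 + E}$
$V = \frac{1563}{224}$ ($V = - \frac{26571}{-3808} = \left(-26571\right) \left(- \frac{1}{3808}\right) = \frac{1563}{224} \approx 6.9777$)
$\frac{-3598 - 18012}{V + O{\left(223 \right)}} = \frac{-3598 - 18012}{\frac{1563}{224} + \frac{-98 + 223}{149 + 223}} = - \frac{21610}{\frac{1563}{224} + \frac{1}{372} \cdot 125} = - \frac{21610}{\frac{1563}{224} + \frac{125}{372}} = - \frac{21610}{\frac{152359}{20832}} = \left(-21610\right) \frac{20832}{152359} = - \frac{450179520}{152359}$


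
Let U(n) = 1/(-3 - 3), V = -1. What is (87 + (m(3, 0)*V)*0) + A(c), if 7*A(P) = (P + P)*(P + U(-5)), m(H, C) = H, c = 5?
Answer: 1972/21 ≈ 93.905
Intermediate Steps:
U(n) = -1/6 (U(n) = 1/(-6) = -1/6)
A(P) = 2*P*(-1/6 + P)/7 (A(P) = ((P + P)*(P - 1/6))/7 = ((2*P)*(-1/6 + P))/7 = (2*P*(-1/6 + P))/7 = 2*P*(-1/6 + P)/7)
(87 + (m(3, 0)*V)*0) + A(c) = (87 + (3*(-1))*0) + (1/21)*5*(-1 + 6*5) = (87 - 3*0) + (1/21)*5*(-1 + 30) = (87 + 0) + (1/21)*5*29 = 87 + 145/21 = 1972/21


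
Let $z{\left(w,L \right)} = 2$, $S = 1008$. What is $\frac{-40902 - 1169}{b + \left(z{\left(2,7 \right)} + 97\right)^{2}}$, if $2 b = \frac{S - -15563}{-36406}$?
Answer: $- \frac{3063273652}{713613841} \approx -4.2926$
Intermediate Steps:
$b = - \frac{16571}{72812}$ ($b = \frac{\left(1008 - -15563\right) \frac{1}{-36406}}{2} = \frac{\left(1008 + 15563\right) \left(- \frac{1}{36406}\right)}{2} = \frac{16571 \left(- \frac{1}{36406}\right)}{2} = \frac{1}{2} \left(- \frac{16571}{36406}\right) = - \frac{16571}{72812} \approx -0.22759$)
$\frac{-40902 - 1169}{b + \left(z{\left(2,7 \right)} + 97\right)^{2}} = \frac{-40902 - 1169}{- \frac{16571}{72812} + \left(2 + 97\right)^{2}} = - \frac{42071}{- \frac{16571}{72812} + 99^{2}} = - \frac{42071}{- \frac{16571}{72812} + 9801} = - \frac{42071}{\frac{713613841}{72812}} = \left(-42071\right) \frac{72812}{713613841} = - \frac{3063273652}{713613841}$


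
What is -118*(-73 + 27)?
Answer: 5428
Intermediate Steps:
-118*(-73 + 27) = -118*(-46) = 5428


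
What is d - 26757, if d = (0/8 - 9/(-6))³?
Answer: -214029/8 ≈ -26754.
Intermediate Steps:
d = 27/8 (d = (0*(⅛) - 9*(-⅙))³ = (0 + 3/2)³ = (3/2)³ = 27/8 ≈ 3.3750)
d - 26757 = 27/8 - 26757 = -214029/8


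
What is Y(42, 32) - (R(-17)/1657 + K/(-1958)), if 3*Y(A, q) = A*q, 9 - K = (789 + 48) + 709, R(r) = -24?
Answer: 1450994071/3244406 ≈ 447.23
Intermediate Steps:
K = -1537 (K = 9 - ((789 + 48) + 709) = 9 - (837 + 709) = 9 - 1*1546 = 9 - 1546 = -1537)
Y(A, q) = A*q/3 (Y(A, q) = (A*q)/3 = A*q/3)
Y(42, 32) - (R(-17)/1657 + K/(-1958)) = (⅓)*42*32 - (-24/1657 - 1537/(-1958)) = 448 - (-24*1/1657 - 1537*(-1/1958)) = 448 - (-24/1657 + 1537/1958) = 448 - 1*2499817/3244406 = 448 - 2499817/3244406 = 1450994071/3244406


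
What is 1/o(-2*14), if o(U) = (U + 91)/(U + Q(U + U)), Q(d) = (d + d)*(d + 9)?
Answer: 748/9 ≈ 83.111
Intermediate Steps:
Q(d) = 2*d*(9 + d) (Q(d) = (2*d)*(9 + d) = 2*d*(9 + d))
o(U) = (91 + U)/(U + 4*U*(9 + 2*U)) (o(U) = (U + 91)/(U + 2*(U + U)*(9 + (U + U))) = (91 + U)/(U + 2*(2*U)*(9 + 2*U)) = (91 + U)/(U + 4*U*(9 + 2*U)))
1/o(-2*14) = 1/((91 - 2*14)/(((-2*14))*(37 + 8*(-2*14)))) = 1/((91 - 28)/((-28)*(37 + 8*(-28)))) = 1/(-1/28*63/(37 - 224)) = 1/(-1/28*63/(-187)) = 1/(-1/28*(-1/187)*63) = 1/(9/748) = 748/9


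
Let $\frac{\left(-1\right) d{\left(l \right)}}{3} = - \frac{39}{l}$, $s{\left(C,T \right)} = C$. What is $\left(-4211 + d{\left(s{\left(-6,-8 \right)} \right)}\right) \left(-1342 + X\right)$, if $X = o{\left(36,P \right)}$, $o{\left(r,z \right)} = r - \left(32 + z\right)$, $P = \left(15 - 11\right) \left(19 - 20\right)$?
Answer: $5643487$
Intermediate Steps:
$P = -4$ ($P = 4 \left(-1\right) = -4$)
$d{\left(l \right)} = \frac{117}{l}$ ($d{\left(l \right)} = - 3 \left(- \frac{39}{l}\right) = \frac{117}{l}$)
$o{\left(r,z \right)} = -32 + r - z$
$X = 8$ ($X = -32 + 36 - -4 = -32 + 36 + 4 = 8$)
$\left(-4211 + d{\left(s{\left(-6,-8 \right)} \right)}\right) \left(-1342 + X\right) = \left(-4211 + \frac{117}{-6}\right) \left(-1342 + 8\right) = \left(-4211 + 117 \left(- \frac{1}{6}\right)\right) \left(-1334\right) = \left(-4211 - \frac{39}{2}\right) \left(-1334\right) = \left(- \frac{8461}{2}\right) \left(-1334\right) = 5643487$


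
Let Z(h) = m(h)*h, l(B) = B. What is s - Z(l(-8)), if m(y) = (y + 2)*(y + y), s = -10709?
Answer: -9941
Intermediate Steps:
m(y) = 2*y*(2 + y) (m(y) = (2 + y)*(2*y) = 2*y*(2 + y))
Z(h) = 2*h²*(2 + h) (Z(h) = (2*h*(2 + h))*h = 2*h²*(2 + h))
s - Z(l(-8)) = -10709 - 2*(-8)²*(2 - 8) = -10709 - 2*64*(-6) = -10709 - 1*(-768) = -10709 + 768 = -9941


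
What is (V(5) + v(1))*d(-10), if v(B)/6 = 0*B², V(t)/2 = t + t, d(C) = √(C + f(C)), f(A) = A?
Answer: 40*I*√5 ≈ 89.443*I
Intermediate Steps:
d(C) = √2*√C (d(C) = √(C + C) = √(2*C) = √2*√C)
V(t) = 4*t (V(t) = 2*(t + t) = 2*(2*t) = 4*t)
v(B) = 0 (v(B) = 6*(0*B²) = 6*0 = 0)
(V(5) + v(1))*d(-10) = (4*5 + 0)*(√2*√(-10)) = (20 + 0)*(√2*(I*√10)) = 20*(2*I*√5) = 40*I*√5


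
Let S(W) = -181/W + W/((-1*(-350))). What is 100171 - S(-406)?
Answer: 1016742899/10150 ≈ 1.0017e+5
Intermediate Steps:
S(W) = -181/W + W/350
100171 - S(-406) = 100171 - (-181/(-406) + (1/350)*(-406)) = 100171 - (-181*(-1/406) - 29/25) = 100171 - (181/406 - 29/25) = 100171 - 1*(-7249/10150) = 100171 + 7249/10150 = 1016742899/10150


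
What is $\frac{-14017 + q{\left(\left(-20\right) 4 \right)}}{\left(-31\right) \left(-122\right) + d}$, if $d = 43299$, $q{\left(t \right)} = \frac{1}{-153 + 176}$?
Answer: $- \frac{322390}{1082863} \approx -0.29772$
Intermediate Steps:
$q{\left(t \right)} = \frac{1}{23}$
$\frac{-14017 + q{\left(\left(-20\right) 4 \right)}}{\left(-31\right) \left(-122\right) + d} = \frac{-14017 + \frac{1}{23}}{\left(-31\right) \left(-122\right) + 43299} = - \frac{322390}{23 \left(3782 + 43299\right)} = - \frac{322390}{23 \cdot 47081} = \left(- \frac{322390}{23}\right) \frac{1}{47081} = - \frac{322390}{1082863}$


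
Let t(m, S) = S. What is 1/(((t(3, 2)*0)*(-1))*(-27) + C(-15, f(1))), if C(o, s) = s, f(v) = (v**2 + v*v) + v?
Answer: 1/3 ≈ 0.33333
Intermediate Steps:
f(v) = v + 2*v**2 (f(v) = (v**2 + v**2) + v = 2*v**2 + v = v + 2*v**2)
1/(((t(3, 2)*0)*(-1))*(-27) + C(-15, f(1))) = 1/(((2*0)*(-1))*(-27) + 1*(1 + 2*1)) = 1/((0*(-1))*(-27) + 1*(1 + 2)) = 1/(0*(-27) + 1*3) = 1/(0 + 3) = 1/3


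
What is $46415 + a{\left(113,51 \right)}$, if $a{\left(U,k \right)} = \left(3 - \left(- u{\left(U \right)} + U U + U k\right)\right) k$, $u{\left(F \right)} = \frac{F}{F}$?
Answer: $-898513$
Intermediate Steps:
$u{\left(F \right)} = 1$
$a{\left(U,k \right)} = k \left(4 - U^{2} - U k\right)$ ($a{\left(U,k \right)} = \left(3 - \left(-1 + U U + U k\right)\right) k = \left(3 - \left(-1 + U^{2} + U k\right)\right) k = \left(4 - U^{2} - U k\right) k = k \left(4 - U^{2} - U k\right)$)
$46415 + a{\left(113,51 \right)} = 46415 + 51 \left(4 - 113^{2} - 113 \cdot 51\right) = 46415 + 51 \left(4 - 12769 - 5763\right) = 46415 + 51 \left(-18528\right) = 46415 - 944928 = -898513$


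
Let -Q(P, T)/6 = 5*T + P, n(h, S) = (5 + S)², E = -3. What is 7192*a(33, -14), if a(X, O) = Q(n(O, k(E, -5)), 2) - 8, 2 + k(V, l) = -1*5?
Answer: -661664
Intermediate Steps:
k(V, l) = -7 (k(V, l) = -2 - 1*5 = -2 - 5 = -7)
Q(P, T) = -30*T - 6*P (Q(P, T) = -6*(5*T + P) = -6*(P + 5*T) = -30*T - 6*P)
a(X, O) = -92 (a(X, O) = (-30*2 - 6*(5 - 7)²) - 8 = (-60 - 6*(-2)²) - 8 = (-60 - 6*4) - 8 = (-60 - 24) - 8 = -84 - 8 = -92)
7192*a(33, -14) = 7192*(-92) = -661664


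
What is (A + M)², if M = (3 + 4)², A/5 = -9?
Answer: 16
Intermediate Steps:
A = -45 (A = 5*(-9) = -45)
M = 49 (M = 7² = 49)
(A + M)² = (-45 + 49)² = 4² = 16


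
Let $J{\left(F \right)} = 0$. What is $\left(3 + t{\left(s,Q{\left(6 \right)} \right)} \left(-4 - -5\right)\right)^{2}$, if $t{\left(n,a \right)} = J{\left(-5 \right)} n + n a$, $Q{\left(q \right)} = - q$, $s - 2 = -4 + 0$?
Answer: $225$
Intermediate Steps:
$s = -2$ ($s = 2 + \left(-4 + 0\right) = 2 - 4 = -2$)
$t{\left(n,a \right)} = a n$ ($t{\left(n,a \right)} = 0 n + n a = 0 + a n = a n$)
$\left(3 + t{\left(s,Q{\left(6 \right)} \right)} \left(-4 - -5\right)\right)^{2} = \left(3 + \left(-1\right) 6 \left(-2\right) \left(-4 - -5\right)\right)^{2} = \left(3 + \left(-6\right) \left(-2\right) \left(-4 + 5\right)\right)^{2} = \left(3 + 12 \cdot 1\right)^{2} = \left(3 + 12\right)^{2} = 15^{2} = 225$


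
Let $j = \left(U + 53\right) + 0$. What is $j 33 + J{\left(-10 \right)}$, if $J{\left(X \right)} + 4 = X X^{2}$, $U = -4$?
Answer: $613$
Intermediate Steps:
$J{\left(X \right)} = -4 + X^{3}$ ($J{\left(X \right)} = -4 + X X^{2} = -4 + X^{3}$)
$j = 49$ ($j = \left(-4 + 53\right) + 0 = 49 + 0 = 49$)
$j 33 + J{\left(-10 \right)} = 49 \cdot 33 + \left(-4 + \left(-10\right)^{3}\right) = 1617 - 1004 = 613$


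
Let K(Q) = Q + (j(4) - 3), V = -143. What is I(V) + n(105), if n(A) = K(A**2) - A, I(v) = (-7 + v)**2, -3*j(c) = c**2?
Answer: 100235/3 ≈ 33412.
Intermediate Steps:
j(c) = -c**2/3
K(Q) = -25/3 + Q (K(Q) = Q + (-1/3*4**2 - 3) = Q + (-1/3*16 - 3) = Q + (-16/3 - 3) = Q - 25/3 = -25/3 + Q)
n(A) = -25/3 + A**2 - A (n(A) = (-25/3 + A**2) - A = -25/3 + A**2 - A)
I(V) + n(105) = (-7 - 143)**2 + (-25/3 + 105**2 - 1*105) = (-150)**2 + (-25/3 + 11025 - 105) = 22500 + 32735/3 = 100235/3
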